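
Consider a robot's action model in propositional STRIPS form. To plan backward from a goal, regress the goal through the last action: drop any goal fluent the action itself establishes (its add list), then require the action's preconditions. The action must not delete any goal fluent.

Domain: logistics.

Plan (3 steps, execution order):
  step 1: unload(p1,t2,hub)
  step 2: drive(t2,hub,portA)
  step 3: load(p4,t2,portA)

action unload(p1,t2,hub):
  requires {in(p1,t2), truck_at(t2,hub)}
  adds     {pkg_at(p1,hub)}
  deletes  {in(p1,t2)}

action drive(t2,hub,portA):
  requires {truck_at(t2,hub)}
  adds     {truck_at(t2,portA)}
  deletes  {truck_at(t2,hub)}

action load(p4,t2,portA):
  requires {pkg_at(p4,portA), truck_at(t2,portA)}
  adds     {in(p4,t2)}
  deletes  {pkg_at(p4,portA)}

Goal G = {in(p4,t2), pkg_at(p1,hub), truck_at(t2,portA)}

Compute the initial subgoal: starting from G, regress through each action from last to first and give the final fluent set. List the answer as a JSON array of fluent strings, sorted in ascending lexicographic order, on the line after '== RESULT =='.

Regress step by step:
  through step 3 (load(p4,t2,portA)): drop {in(p4,t2)}, keep {pkg_at(p1,hub), truck_at(t2,portA)}, require {pkg_at(p4,portA), truck_at(t2,portA)}
    → {pkg_at(p1,hub), pkg_at(p4,portA), truck_at(t2,portA)}
  through step 2 (drive(t2,hub,portA)): drop {truck_at(t2,portA)}, keep {pkg_at(p1,hub), pkg_at(p4,portA)}, require {truck_at(t2,hub)}
    → {pkg_at(p1,hub), pkg_at(p4,portA), truck_at(t2,hub)}
  through step 1 (unload(p1,t2,hub)): drop {pkg_at(p1,hub)}, keep {pkg_at(p4,portA), truck_at(t2,hub)}, require {in(p1,t2), truck_at(t2,hub)}
    → {in(p1,t2), pkg_at(p4,portA), truck_at(t2,hub)}

== RESULT ==
["in(p1,t2)", "pkg_at(p4,portA)", "truck_at(t2,hub)"]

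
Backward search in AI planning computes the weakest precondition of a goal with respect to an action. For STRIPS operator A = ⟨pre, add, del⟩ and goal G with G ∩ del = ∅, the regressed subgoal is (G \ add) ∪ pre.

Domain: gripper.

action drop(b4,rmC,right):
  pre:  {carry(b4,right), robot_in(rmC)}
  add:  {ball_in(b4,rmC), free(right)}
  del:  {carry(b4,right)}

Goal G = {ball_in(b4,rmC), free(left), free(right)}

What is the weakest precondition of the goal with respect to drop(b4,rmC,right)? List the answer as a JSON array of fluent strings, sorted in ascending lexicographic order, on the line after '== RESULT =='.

Compute (G \ add) ∪ pre:
  G ∩ del = {}  (empty — regression defined)
  G \ add = {ball_in(b4,rmC), free(left), free(right)} \ {ball_in(b4,rmC), free(right)} = {free(left)}
  ∪ pre   = {free(left)} ∪ {carry(b4,right), robot_in(rmC)}
          = {carry(b4,right), free(left), robot_in(rmC)}

== RESULT ==
["carry(b4,right)", "free(left)", "robot_in(rmC)"]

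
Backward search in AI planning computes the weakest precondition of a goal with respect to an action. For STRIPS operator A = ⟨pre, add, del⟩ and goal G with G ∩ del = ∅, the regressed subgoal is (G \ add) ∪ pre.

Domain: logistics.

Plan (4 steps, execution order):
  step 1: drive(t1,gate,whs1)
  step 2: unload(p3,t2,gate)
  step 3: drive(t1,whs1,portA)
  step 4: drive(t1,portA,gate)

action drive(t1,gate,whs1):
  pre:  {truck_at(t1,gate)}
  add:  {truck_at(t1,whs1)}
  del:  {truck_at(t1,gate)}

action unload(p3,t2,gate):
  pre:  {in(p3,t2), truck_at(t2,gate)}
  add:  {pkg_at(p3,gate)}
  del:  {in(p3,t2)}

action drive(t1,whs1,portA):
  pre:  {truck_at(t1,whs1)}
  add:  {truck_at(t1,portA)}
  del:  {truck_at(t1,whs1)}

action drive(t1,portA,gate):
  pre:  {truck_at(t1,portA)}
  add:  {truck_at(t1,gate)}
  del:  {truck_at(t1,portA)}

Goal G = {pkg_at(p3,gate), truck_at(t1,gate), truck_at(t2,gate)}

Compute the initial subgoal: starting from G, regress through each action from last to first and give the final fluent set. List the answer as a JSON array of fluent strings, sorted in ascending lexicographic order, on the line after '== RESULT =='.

Work backward from the goal:
  through step 4 (drive(t1,portA,gate)): drop {truck_at(t1,gate)}, keep {pkg_at(p3,gate), truck_at(t2,gate)}, require {truck_at(t1,portA)}
    → {pkg_at(p3,gate), truck_at(t1,portA), truck_at(t2,gate)}
  through step 3 (drive(t1,whs1,portA)): drop {truck_at(t1,portA)}, keep {pkg_at(p3,gate), truck_at(t2,gate)}, require {truck_at(t1,whs1)}
    → {pkg_at(p3,gate), truck_at(t1,whs1), truck_at(t2,gate)}
  through step 2 (unload(p3,t2,gate)): drop {pkg_at(p3,gate)}, keep {truck_at(t1,whs1), truck_at(t2,gate)}, require {in(p3,t2), truck_at(t2,gate)}
    → {in(p3,t2), truck_at(t1,whs1), truck_at(t2,gate)}
  through step 1 (drive(t1,gate,whs1)): drop {truck_at(t1,whs1)}, keep {in(p3,t2), truck_at(t2,gate)}, require {truck_at(t1,gate)}
    → {in(p3,t2), truck_at(t1,gate), truck_at(t2,gate)}

== RESULT ==
["in(p3,t2)", "truck_at(t1,gate)", "truck_at(t2,gate)"]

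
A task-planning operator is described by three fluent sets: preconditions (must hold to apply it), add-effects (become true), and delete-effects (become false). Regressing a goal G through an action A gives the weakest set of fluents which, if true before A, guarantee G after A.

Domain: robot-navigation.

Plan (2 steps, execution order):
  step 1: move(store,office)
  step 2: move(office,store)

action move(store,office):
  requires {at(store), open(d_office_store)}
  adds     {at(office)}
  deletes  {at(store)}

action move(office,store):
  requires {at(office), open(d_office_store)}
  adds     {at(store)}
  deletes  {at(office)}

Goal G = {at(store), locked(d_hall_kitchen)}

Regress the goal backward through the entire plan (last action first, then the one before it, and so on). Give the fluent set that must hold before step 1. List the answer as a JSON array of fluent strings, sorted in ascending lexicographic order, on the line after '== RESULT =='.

Work backward from the goal:
  through step 2 (move(office,store)): drop {at(store)}, keep {locked(d_hall_kitchen)}, require {at(office), open(d_office_store)}
    → {at(office), locked(d_hall_kitchen), open(d_office_store)}
  through step 1 (move(store,office)): drop {at(office)}, keep {locked(d_hall_kitchen), open(d_office_store)}, require {at(store), open(d_office_store)}
    → {at(store), locked(d_hall_kitchen), open(d_office_store)}

== RESULT ==
["at(store)", "locked(d_hall_kitchen)", "open(d_office_store)"]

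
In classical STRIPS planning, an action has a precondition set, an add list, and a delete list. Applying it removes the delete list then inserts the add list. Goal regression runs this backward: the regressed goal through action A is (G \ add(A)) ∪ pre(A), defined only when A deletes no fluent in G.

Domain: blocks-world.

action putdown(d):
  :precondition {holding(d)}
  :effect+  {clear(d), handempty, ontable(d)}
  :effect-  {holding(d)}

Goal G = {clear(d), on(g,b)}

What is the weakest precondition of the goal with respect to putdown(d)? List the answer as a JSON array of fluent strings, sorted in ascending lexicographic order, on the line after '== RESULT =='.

Compute (G \ add) ∪ pre:
  G ∩ del = {}  (empty — regression defined)
  G \ add = {clear(d), on(g,b)} \ {clear(d), handempty, ontable(d)} = {on(g,b)}
  ∪ pre   = {on(g,b)} ∪ {holding(d)}
          = {holding(d), on(g,b)}

== RESULT ==
["holding(d)", "on(g,b)"]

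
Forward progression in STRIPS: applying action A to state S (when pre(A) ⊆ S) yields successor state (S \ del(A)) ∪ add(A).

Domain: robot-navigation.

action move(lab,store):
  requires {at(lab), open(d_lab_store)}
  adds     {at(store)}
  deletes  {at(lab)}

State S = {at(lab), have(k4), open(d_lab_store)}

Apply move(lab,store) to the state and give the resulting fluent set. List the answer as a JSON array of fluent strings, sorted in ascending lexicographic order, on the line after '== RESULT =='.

Progress:
  pre ⊆ S: {at(lab), open(d_lab_store)} ⊆ S  — applicable
  S \ del = {have(k4), open(d_lab_store)}
  ∪ add   = {at(store), have(k4), open(d_lab_store)}

== RESULT ==
["at(store)", "have(k4)", "open(d_lab_store)"]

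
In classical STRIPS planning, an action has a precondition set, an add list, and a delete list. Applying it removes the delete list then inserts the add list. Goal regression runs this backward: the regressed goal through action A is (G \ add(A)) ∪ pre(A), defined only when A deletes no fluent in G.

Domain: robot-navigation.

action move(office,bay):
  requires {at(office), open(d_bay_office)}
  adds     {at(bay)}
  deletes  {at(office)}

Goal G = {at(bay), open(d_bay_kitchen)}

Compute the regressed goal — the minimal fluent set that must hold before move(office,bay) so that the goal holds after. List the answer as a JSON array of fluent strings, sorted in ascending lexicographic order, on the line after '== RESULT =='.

Regress:
  G ∩ del = {}  (empty — regression defined)
  G \ add = {at(bay), open(d_bay_kitchen)} \ {at(bay)} = {open(d_bay_kitchen)}
  ∪ pre   = {open(d_bay_kitchen)} ∪ {at(office), open(d_bay_office)}
          = {at(office), open(d_bay_kitchen), open(d_bay_office)}

== RESULT ==
["at(office)", "open(d_bay_kitchen)", "open(d_bay_office)"]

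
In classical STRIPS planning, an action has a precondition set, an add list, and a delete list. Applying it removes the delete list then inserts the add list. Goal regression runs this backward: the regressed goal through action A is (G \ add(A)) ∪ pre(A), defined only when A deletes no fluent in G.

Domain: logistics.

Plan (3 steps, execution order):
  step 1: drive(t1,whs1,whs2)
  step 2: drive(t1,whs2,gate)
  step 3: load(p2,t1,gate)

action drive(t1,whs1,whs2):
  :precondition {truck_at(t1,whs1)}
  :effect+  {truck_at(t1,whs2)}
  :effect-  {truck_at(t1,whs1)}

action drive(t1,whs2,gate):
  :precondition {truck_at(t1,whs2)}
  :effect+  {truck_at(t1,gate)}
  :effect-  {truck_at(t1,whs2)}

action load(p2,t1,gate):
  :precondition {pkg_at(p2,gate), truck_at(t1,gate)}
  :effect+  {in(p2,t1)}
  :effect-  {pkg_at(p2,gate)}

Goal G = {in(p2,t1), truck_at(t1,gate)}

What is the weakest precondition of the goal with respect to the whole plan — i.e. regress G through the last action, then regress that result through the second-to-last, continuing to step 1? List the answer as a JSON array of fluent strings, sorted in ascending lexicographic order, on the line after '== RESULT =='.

Regress step by step:
  through step 3 (load(p2,t1,gate)): drop {in(p2,t1)}, keep {truck_at(t1,gate)}, require {pkg_at(p2,gate), truck_at(t1,gate)}
    → {pkg_at(p2,gate), truck_at(t1,gate)}
  through step 2 (drive(t1,whs2,gate)): drop {truck_at(t1,gate)}, keep {pkg_at(p2,gate)}, require {truck_at(t1,whs2)}
    → {pkg_at(p2,gate), truck_at(t1,whs2)}
  through step 1 (drive(t1,whs1,whs2)): drop {truck_at(t1,whs2)}, keep {pkg_at(p2,gate)}, require {truck_at(t1,whs1)}
    → {pkg_at(p2,gate), truck_at(t1,whs1)}

== RESULT ==
["pkg_at(p2,gate)", "truck_at(t1,whs1)"]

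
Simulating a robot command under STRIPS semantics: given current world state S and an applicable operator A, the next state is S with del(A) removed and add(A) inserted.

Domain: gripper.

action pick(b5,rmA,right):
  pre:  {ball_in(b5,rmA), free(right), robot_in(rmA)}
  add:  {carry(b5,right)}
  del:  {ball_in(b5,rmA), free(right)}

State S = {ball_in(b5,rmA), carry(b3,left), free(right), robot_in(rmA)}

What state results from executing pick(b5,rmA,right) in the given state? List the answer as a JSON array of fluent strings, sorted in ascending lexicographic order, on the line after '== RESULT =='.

Progress:
  pre ⊆ S: {ball_in(b5,rmA), free(right), robot_in(rmA)} ⊆ S  — applicable
  S \ del = {carry(b3,left), robot_in(rmA)}
  ∪ add   = {carry(b3,left), carry(b5,right), robot_in(rmA)}

== RESULT ==
["carry(b3,left)", "carry(b5,right)", "robot_in(rmA)"]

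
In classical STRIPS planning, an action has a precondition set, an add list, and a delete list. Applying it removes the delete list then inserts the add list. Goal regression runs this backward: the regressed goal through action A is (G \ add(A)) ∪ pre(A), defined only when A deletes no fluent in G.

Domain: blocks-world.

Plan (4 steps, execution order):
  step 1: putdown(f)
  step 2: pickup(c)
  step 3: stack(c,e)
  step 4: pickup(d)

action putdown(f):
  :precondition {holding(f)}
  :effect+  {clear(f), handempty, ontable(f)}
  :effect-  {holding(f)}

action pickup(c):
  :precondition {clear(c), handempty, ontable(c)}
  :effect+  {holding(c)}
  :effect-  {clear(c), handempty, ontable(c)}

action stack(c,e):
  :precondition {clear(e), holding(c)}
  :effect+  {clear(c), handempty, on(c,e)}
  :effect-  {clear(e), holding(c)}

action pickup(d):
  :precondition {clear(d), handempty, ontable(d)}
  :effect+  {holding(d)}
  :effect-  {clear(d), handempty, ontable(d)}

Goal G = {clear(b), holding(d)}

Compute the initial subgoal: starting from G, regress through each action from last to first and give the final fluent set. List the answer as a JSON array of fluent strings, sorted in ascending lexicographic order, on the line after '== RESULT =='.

Regress step by step:
  through step 4 (pickup(d)): drop {holding(d)}, keep {clear(b)}, require {clear(d), handempty, ontable(d)}
    → {clear(b), clear(d), handempty, ontable(d)}
  through step 3 (stack(c,e)): drop {handempty}, keep {clear(b), clear(d), ontable(d)}, require {clear(e), holding(c)}
    → {clear(b), clear(d), clear(e), holding(c), ontable(d)}
  through step 2 (pickup(c)): drop {holding(c)}, keep {clear(b), clear(d), clear(e), ontable(d)}, require {clear(c), handempty, ontable(c)}
    → {clear(b), clear(c), clear(d), clear(e), handempty, ontable(c), ontable(d)}
  through step 1 (putdown(f)): drop {handempty}, keep {clear(b), clear(c), clear(d), clear(e), ontable(c), ontable(d)}, require {holding(f)}
    → {clear(b), clear(c), clear(d), clear(e), holding(f), ontable(c), ontable(d)}

== RESULT ==
["clear(b)", "clear(c)", "clear(d)", "clear(e)", "holding(f)", "ontable(c)", "ontable(d)"]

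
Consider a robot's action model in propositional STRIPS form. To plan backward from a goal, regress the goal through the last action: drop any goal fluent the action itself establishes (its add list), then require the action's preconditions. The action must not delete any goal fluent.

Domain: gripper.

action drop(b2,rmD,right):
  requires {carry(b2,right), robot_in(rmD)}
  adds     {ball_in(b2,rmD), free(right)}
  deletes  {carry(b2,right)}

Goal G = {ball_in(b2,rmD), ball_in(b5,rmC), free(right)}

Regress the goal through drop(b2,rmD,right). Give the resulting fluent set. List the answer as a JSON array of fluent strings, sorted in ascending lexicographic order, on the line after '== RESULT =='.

Compute (G \ add) ∪ pre:
  G ∩ del = {}  (empty — regression defined)
  G \ add = {ball_in(b2,rmD), ball_in(b5,rmC), free(right)} \ {ball_in(b2,rmD), free(right)} = {ball_in(b5,rmC)}
  ∪ pre   = {ball_in(b5,rmC)} ∪ {carry(b2,right), robot_in(rmD)}
          = {ball_in(b5,rmC), carry(b2,right), robot_in(rmD)}

== RESULT ==
["ball_in(b5,rmC)", "carry(b2,right)", "robot_in(rmD)"]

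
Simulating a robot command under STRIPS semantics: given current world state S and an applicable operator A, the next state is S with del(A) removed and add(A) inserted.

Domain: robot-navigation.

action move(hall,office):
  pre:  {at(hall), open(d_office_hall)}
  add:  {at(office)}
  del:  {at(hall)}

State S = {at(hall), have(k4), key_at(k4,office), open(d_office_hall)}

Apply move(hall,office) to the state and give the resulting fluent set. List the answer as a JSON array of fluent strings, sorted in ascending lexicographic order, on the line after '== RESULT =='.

Progress:
  pre ⊆ S: {at(hall), open(d_office_hall)} ⊆ S  — applicable
  S \ del = {have(k4), key_at(k4,office), open(d_office_hall)}
  ∪ add   = {at(office), have(k4), key_at(k4,office), open(d_office_hall)}

== RESULT ==
["at(office)", "have(k4)", "key_at(k4,office)", "open(d_office_hall)"]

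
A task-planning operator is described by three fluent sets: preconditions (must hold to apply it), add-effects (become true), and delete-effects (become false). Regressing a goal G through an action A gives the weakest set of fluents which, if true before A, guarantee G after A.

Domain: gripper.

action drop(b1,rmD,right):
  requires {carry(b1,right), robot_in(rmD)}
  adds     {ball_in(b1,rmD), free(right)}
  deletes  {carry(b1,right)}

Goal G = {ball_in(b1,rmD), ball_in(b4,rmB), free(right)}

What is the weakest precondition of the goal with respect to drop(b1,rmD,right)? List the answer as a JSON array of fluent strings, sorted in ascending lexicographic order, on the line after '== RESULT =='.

Compute (G \ add) ∪ pre:
  G ∩ del = {}  (empty — regression defined)
  G \ add = {ball_in(b1,rmD), ball_in(b4,rmB), free(right)} \ {ball_in(b1,rmD), free(right)} = {ball_in(b4,rmB)}
  ∪ pre   = {ball_in(b4,rmB)} ∪ {carry(b1,right), robot_in(rmD)}
          = {ball_in(b4,rmB), carry(b1,right), robot_in(rmD)}

== RESULT ==
["ball_in(b4,rmB)", "carry(b1,right)", "robot_in(rmD)"]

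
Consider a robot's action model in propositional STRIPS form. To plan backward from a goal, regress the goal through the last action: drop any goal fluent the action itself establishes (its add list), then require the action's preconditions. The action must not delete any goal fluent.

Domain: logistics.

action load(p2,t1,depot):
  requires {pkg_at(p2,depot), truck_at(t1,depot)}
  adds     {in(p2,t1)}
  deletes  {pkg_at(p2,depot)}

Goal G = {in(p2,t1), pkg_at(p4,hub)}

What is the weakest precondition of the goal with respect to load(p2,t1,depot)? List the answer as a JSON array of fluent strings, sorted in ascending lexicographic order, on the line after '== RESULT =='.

Compute (G \ add) ∪ pre:
  G ∩ del = {}  (empty — regression defined)
  G \ add = {in(p2,t1), pkg_at(p4,hub)} \ {in(p2,t1)} = {pkg_at(p4,hub)}
  ∪ pre   = {pkg_at(p4,hub)} ∪ {pkg_at(p2,depot), truck_at(t1,depot)}
          = {pkg_at(p2,depot), pkg_at(p4,hub), truck_at(t1,depot)}

== RESULT ==
["pkg_at(p2,depot)", "pkg_at(p4,hub)", "truck_at(t1,depot)"]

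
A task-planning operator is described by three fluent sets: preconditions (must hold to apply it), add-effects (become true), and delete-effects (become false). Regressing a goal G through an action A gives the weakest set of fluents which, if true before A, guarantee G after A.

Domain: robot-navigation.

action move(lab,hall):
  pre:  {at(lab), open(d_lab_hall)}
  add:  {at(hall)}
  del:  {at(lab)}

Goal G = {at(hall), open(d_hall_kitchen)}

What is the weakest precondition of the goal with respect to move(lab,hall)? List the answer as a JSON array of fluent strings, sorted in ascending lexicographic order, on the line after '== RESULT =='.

Compute (G \ add) ∪ pre:
  G ∩ del = {}  (empty — regression defined)
  G \ add = {at(hall), open(d_hall_kitchen)} \ {at(hall)} = {open(d_hall_kitchen)}
  ∪ pre   = {open(d_hall_kitchen)} ∪ {at(lab), open(d_lab_hall)}
          = {at(lab), open(d_hall_kitchen), open(d_lab_hall)}

== RESULT ==
["at(lab)", "open(d_hall_kitchen)", "open(d_lab_hall)"]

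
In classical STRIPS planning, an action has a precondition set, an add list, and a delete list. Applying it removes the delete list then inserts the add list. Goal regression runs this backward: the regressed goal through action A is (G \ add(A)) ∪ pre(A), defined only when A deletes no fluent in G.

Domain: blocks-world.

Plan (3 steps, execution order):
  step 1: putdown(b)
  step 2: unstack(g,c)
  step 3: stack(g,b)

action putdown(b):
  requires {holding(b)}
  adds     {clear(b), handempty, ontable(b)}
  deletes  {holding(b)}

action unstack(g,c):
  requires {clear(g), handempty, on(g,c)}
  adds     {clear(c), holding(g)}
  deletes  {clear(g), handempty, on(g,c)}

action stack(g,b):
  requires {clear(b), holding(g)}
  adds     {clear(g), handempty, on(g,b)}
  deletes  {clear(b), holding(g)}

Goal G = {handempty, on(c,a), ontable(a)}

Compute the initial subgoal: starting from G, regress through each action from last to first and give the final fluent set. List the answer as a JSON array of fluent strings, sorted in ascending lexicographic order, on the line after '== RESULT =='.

Regress step by step:
  through step 3 (stack(g,b)): drop {handempty}, keep {on(c,a), ontable(a)}, require {clear(b), holding(g)}
    → {clear(b), holding(g), on(c,a), ontable(a)}
  through step 2 (unstack(g,c)): drop {holding(g)}, keep {clear(b), on(c,a), ontable(a)}, require {clear(g), handempty, on(g,c)}
    → {clear(b), clear(g), handempty, on(c,a), on(g,c), ontable(a)}
  through step 1 (putdown(b)): drop {clear(b), handempty}, keep {clear(g), on(c,a), on(g,c), ontable(a)}, require {holding(b)}
    → {clear(g), holding(b), on(c,a), on(g,c), ontable(a)}

== RESULT ==
["clear(g)", "holding(b)", "on(c,a)", "on(g,c)", "ontable(a)"]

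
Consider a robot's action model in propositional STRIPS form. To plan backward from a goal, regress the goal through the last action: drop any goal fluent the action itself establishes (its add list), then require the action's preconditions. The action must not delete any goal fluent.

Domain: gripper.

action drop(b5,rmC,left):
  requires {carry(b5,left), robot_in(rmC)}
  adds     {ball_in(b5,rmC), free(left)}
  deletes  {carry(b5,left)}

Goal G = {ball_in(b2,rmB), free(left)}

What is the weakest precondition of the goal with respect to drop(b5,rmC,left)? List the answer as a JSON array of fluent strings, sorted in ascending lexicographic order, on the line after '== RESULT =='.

Regress:
  G ∩ del = {}  (empty — regression defined)
  G \ add = {ball_in(b2,rmB), free(left)} \ {ball_in(b5,rmC), free(left)} = {ball_in(b2,rmB)}
  ∪ pre   = {ball_in(b2,rmB)} ∪ {carry(b5,left), robot_in(rmC)}
          = {ball_in(b2,rmB), carry(b5,left), robot_in(rmC)}

== RESULT ==
["ball_in(b2,rmB)", "carry(b5,left)", "robot_in(rmC)"]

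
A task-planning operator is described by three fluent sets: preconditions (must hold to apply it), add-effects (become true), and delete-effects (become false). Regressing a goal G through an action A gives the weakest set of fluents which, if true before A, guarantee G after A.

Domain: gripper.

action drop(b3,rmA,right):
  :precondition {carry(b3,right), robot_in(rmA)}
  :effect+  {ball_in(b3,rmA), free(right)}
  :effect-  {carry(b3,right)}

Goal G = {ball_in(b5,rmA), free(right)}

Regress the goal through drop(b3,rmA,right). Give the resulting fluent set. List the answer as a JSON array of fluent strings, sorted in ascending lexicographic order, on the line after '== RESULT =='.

Regress:
  G ∩ del = {}  (empty — regression defined)
  G \ add = {ball_in(b5,rmA), free(right)} \ {ball_in(b3,rmA), free(right)} = {ball_in(b5,rmA)}
  ∪ pre   = {ball_in(b5,rmA)} ∪ {carry(b3,right), robot_in(rmA)}
          = {ball_in(b5,rmA), carry(b3,right), robot_in(rmA)}

== RESULT ==
["ball_in(b5,rmA)", "carry(b3,right)", "robot_in(rmA)"]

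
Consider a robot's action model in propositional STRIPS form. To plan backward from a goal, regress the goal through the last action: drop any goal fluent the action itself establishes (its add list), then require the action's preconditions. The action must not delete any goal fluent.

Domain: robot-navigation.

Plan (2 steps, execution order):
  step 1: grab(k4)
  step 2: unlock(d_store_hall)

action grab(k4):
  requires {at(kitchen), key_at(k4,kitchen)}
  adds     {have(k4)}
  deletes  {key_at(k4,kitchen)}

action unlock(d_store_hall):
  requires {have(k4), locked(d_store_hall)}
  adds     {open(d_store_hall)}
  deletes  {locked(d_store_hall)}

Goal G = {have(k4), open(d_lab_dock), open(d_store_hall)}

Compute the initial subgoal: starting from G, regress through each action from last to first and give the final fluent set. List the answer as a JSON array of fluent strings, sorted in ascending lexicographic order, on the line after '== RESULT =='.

Work backward from the goal:
  through step 2 (unlock(d_store_hall)): drop {open(d_store_hall)}, keep {have(k4), open(d_lab_dock)}, require {have(k4), locked(d_store_hall)}
    → {have(k4), locked(d_store_hall), open(d_lab_dock)}
  through step 1 (grab(k4)): drop {have(k4)}, keep {locked(d_store_hall), open(d_lab_dock)}, require {at(kitchen), key_at(k4,kitchen)}
    → {at(kitchen), key_at(k4,kitchen), locked(d_store_hall), open(d_lab_dock)}

== RESULT ==
["at(kitchen)", "key_at(k4,kitchen)", "locked(d_store_hall)", "open(d_lab_dock)"]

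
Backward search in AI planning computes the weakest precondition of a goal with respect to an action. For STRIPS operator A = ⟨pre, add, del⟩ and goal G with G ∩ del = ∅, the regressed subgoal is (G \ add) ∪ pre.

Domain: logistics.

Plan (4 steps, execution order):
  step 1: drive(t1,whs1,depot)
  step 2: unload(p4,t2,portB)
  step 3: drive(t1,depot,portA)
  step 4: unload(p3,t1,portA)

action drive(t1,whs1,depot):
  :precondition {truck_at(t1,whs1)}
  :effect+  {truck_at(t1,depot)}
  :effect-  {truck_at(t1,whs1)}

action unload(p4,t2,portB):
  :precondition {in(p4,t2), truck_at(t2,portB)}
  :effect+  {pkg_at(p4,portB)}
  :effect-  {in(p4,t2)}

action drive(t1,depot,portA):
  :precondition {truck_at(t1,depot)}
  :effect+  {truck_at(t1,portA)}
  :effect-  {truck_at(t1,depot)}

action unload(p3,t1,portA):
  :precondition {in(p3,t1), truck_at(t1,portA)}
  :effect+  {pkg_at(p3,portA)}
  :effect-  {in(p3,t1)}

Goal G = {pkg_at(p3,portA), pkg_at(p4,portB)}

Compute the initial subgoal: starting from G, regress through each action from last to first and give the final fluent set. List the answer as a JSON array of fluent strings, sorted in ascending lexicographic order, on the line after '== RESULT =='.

Regress step by step:
  through step 4 (unload(p3,t1,portA)): drop {pkg_at(p3,portA)}, keep {pkg_at(p4,portB)}, require {in(p3,t1), truck_at(t1,portA)}
    → {in(p3,t1), pkg_at(p4,portB), truck_at(t1,portA)}
  through step 3 (drive(t1,depot,portA)): drop {truck_at(t1,portA)}, keep {in(p3,t1), pkg_at(p4,portB)}, require {truck_at(t1,depot)}
    → {in(p3,t1), pkg_at(p4,portB), truck_at(t1,depot)}
  through step 2 (unload(p4,t2,portB)): drop {pkg_at(p4,portB)}, keep {in(p3,t1), truck_at(t1,depot)}, require {in(p4,t2), truck_at(t2,portB)}
    → {in(p3,t1), in(p4,t2), truck_at(t1,depot), truck_at(t2,portB)}
  through step 1 (drive(t1,whs1,depot)): drop {truck_at(t1,depot)}, keep {in(p3,t1), in(p4,t2), truck_at(t2,portB)}, require {truck_at(t1,whs1)}
    → {in(p3,t1), in(p4,t2), truck_at(t1,whs1), truck_at(t2,portB)}

== RESULT ==
["in(p3,t1)", "in(p4,t2)", "truck_at(t1,whs1)", "truck_at(t2,portB)"]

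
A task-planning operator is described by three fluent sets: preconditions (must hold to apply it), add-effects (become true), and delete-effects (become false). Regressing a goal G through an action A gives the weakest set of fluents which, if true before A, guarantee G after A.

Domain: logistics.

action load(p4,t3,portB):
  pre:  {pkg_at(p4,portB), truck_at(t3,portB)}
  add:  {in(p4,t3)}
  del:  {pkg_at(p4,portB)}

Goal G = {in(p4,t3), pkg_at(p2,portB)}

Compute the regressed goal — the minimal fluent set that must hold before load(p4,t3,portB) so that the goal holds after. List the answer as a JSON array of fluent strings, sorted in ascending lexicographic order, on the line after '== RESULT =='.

Compute (G \ add) ∪ pre:
  G ∩ del = {}  (empty — regression defined)
  G \ add = {in(p4,t3), pkg_at(p2,portB)} \ {in(p4,t3)} = {pkg_at(p2,portB)}
  ∪ pre   = {pkg_at(p2,portB)} ∪ {pkg_at(p4,portB), truck_at(t3,portB)}
          = {pkg_at(p2,portB), pkg_at(p4,portB), truck_at(t3,portB)}

== RESULT ==
["pkg_at(p2,portB)", "pkg_at(p4,portB)", "truck_at(t3,portB)"]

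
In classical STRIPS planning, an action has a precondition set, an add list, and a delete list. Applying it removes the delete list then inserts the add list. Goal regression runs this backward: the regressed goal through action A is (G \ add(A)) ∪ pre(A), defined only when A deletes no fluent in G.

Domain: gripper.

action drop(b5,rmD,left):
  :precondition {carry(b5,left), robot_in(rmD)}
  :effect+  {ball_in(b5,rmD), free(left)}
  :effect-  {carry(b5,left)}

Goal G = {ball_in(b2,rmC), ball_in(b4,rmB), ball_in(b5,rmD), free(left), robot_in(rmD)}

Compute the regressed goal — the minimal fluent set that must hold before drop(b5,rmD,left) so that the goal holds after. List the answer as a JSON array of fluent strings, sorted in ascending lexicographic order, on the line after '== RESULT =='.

Regress:
  G ∩ del = {}  (empty — regression defined)
  G \ add = {ball_in(b2,rmC), ball_in(b4,rmB), ball_in(b5,rmD), free(left), robot_in(rmD)} \ {ball_in(b5,rmD), free(left)} = {ball_in(b2,rmC), ball_in(b4,rmB), robot_in(rmD)}
  ∪ pre   = {ball_in(b2,rmC), ball_in(b4,rmB), robot_in(rmD)} ∪ {carry(b5,left), robot_in(rmD)}
          = {ball_in(b2,rmC), ball_in(b4,rmB), carry(b5,left), robot_in(rmD)}

== RESULT ==
["ball_in(b2,rmC)", "ball_in(b4,rmB)", "carry(b5,left)", "robot_in(rmD)"]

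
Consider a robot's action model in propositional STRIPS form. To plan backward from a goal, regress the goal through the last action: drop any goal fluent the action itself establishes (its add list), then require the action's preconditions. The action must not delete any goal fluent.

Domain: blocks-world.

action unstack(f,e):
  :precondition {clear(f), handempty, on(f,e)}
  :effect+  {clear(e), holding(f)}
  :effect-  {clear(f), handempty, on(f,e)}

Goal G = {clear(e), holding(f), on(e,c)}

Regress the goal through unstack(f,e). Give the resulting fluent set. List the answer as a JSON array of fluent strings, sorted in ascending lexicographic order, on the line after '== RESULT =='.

Regress:
  G ∩ del = {}  (empty — regression defined)
  G \ add = {clear(e), holding(f), on(e,c)} \ {clear(e), holding(f)} = {on(e,c)}
  ∪ pre   = {on(e,c)} ∪ {clear(f), handempty, on(f,e)}
          = {clear(f), handempty, on(e,c), on(f,e)}

== RESULT ==
["clear(f)", "handempty", "on(e,c)", "on(f,e)"]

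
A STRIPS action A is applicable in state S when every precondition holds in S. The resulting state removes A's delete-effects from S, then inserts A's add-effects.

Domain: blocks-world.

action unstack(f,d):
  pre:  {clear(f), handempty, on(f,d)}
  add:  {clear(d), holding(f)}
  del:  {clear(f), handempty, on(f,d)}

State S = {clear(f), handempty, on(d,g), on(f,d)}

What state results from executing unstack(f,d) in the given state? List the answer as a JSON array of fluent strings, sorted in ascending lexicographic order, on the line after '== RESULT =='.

Compute (S \ del) ∪ add:
  pre ⊆ S: {clear(f), handempty, on(f,d)} ⊆ S  — applicable
  S \ del = {on(d,g)}
  ∪ add   = {clear(d), holding(f), on(d,g)}

== RESULT ==
["clear(d)", "holding(f)", "on(d,g)"]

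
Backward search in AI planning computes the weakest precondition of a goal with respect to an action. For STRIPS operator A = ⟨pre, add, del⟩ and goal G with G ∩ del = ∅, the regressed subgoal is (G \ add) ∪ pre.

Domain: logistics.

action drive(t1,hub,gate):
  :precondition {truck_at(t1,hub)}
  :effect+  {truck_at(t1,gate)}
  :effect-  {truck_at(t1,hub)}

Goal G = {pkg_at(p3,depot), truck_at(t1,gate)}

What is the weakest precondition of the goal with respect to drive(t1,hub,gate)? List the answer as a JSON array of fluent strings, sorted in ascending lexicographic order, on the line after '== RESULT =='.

Compute (G \ add) ∪ pre:
  G ∩ del = {}  (empty — regression defined)
  G \ add = {pkg_at(p3,depot), truck_at(t1,gate)} \ {truck_at(t1,gate)} = {pkg_at(p3,depot)}
  ∪ pre   = {pkg_at(p3,depot)} ∪ {truck_at(t1,hub)}
          = {pkg_at(p3,depot), truck_at(t1,hub)}

== RESULT ==
["pkg_at(p3,depot)", "truck_at(t1,hub)"]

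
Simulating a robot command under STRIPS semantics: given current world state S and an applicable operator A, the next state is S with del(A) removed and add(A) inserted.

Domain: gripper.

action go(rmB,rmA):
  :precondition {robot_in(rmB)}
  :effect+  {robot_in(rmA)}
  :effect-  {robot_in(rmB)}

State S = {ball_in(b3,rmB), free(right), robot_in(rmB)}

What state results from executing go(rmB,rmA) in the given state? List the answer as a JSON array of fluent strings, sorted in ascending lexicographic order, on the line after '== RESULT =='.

Compute (S \ del) ∪ add:
  pre ⊆ S: {robot_in(rmB)} ⊆ S  — applicable
  S \ del = {ball_in(b3,rmB), free(right)}
  ∪ add   = {ball_in(b3,rmB), free(right), robot_in(rmA)}

== RESULT ==
["ball_in(b3,rmB)", "free(right)", "robot_in(rmA)"]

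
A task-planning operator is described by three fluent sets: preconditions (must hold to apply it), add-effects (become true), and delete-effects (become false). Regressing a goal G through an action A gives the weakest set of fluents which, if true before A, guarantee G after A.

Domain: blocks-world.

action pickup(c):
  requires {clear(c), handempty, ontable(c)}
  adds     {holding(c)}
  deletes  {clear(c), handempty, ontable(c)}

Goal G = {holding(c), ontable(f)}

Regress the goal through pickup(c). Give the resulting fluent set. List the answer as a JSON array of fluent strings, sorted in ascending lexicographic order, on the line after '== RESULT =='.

Regress:
  G ∩ del = {}  (empty — regression defined)
  G \ add = {holding(c), ontable(f)} \ {holding(c)} = {ontable(f)}
  ∪ pre   = {ontable(f)} ∪ {clear(c), handempty, ontable(c)}
          = {clear(c), handempty, ontable(c), ontable(f)}

== RESULT ==
["clear(c)", "handempty", "ontable(c)", "ontable(f)"]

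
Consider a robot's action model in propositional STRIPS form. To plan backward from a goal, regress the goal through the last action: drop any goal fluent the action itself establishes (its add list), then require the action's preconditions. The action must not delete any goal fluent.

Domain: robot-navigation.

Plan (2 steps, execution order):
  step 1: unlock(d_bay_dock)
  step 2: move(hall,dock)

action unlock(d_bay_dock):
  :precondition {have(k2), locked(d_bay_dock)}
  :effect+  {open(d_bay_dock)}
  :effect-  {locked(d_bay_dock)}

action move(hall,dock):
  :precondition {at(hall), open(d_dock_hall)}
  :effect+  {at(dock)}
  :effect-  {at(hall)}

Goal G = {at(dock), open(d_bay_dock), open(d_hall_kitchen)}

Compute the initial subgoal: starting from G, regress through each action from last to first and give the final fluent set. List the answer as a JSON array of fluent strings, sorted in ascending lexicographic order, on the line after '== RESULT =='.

Work backward from the goal:
  through step 2 (move(hall,dock)): drop {at(dock)}, keep {open(d_bay_dock), open(d_hall_kitchen)}, require {at(hall), open(d_dock_hall)}
    → {at(hall), open(d_bay_dock), open(d_dock_hall), open(d_hall_kitchen)}
  through step 1 (unlock(d_bay_dock)): drop {open(d_bay_dock)}, keep {at(hall), open(d_dock_hall), open(d_hall_kitchen)}, require {have(k2), locked(d_bay_dock)}
    → {at(hall), have(k2), locked(d_bay_dock), open(d_dock_hall), open(d_hall_kitchen)}

== RESULT ==
["at(hall)", "have(k2)", "locked(d_bay_dock)", "open(d_dock_hall)", "open(d_hall_kitchen)"]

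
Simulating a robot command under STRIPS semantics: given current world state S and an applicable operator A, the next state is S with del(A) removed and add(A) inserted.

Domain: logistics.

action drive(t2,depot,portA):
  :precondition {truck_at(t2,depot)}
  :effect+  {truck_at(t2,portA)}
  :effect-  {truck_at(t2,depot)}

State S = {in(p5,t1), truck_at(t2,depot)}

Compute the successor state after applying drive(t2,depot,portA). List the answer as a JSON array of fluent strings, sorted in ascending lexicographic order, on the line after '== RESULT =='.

Progress:
  pre ⊆ S: {truck_at(t2,depot)} ⊆ S  — applicable
  S \ del = {in(p5,t1)}
  ∪ add   = {in(p5,t1), truck_at(t2,portA)}

== RESULT ==
["in(p5,t1)", "truck_at(t2,portA)"]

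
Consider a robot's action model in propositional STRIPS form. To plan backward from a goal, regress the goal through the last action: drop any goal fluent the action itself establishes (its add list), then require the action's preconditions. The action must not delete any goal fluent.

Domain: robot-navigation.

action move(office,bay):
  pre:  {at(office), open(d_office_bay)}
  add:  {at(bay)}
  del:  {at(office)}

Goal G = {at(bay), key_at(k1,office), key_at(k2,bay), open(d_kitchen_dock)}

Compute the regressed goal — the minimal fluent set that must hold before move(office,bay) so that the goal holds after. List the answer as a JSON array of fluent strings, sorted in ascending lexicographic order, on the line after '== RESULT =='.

Regress:
  G ∩ del = {}  (empty — regression defined)
  G \ add = {at(bay), key_at(k1,office), key_at(k2,bay), open(d_kitchen_dock)} \ {at(bay)} = {key_at(k1,office), key_at(k2,bay), open(d_kitchen_dock)}
  ∪ pre   = {key_at(k1,office), key_at(k2,bay), open(d_kitchen_dock)} ∪ {at(office), open(d_office_bay)}
          = {at(office), key_at(k1,office), key_at(k2,bay), open(d_kitchen_dock), open(d_office_bay)}

== RESULT ==
["at(office)", "key_at(k1,office)", "key_at(k2,bay)", "open(d_kitchen_dock)", "open(d_office_bay)"]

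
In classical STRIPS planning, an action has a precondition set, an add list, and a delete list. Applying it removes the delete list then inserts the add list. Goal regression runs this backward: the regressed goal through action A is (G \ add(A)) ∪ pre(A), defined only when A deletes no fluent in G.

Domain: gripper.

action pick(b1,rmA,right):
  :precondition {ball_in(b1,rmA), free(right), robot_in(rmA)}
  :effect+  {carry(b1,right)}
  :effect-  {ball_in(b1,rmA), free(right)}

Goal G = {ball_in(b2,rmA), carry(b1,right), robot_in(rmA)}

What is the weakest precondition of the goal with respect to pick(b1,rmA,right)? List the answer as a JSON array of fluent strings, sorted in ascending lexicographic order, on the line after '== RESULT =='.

Regress:
  G ∩ del = {}  (empty — regression defined)
  G \ add = {ball_in(b2,rmA), carry(b1,right), robot_in(rmA)} \ {carry(b1,right)} = {ball_in(b2,rmA), robot_in(rmA)}
  ∪ pre   = {ball_in(b2,rmA), robot_in(rmA)} ∪ {ball_in(b1,rmA), free(right), robot_in(rmA)}
          = {ball_in(b1,rmA), ball_in(b2,rmA), free(right), robot_in(rmA)}

== RESULT ==
["ball_in(b1,rmA)", "ball_in(b2,rmA)", "free(right)", "robot_in(rmA)"]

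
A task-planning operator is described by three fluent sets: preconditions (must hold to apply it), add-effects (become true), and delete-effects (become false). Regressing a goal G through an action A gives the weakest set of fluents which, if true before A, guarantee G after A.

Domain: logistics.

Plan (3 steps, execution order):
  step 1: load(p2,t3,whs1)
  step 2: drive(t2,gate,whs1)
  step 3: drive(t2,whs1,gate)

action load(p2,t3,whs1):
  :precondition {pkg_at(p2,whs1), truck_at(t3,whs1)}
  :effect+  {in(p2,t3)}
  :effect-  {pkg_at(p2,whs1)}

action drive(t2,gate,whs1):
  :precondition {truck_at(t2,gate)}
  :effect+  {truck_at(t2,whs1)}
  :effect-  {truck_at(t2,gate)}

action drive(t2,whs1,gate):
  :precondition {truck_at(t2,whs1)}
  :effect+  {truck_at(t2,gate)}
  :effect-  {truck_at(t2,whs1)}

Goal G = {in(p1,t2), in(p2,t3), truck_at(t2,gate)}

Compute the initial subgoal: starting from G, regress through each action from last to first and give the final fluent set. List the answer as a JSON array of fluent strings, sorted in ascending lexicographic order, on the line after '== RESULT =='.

Regress step by step:
  through step 3 (drive(t2,whs1,gate)): drop {truck_at(t2,gate)}, keep {in(p1,t2), in(p2,t3)}, require {truck_at(t2,whs1)}
    → {in(p1,t2), in(p2,t3), truck_at(t2,whs1)}
  through step 2 (drive(t2,gate,whs1)): drop {truck_at(t2,whs1)}, keep {in(p1,t2), in(p2,t3)}, require {truck_at(t2,gate)}
    → {in(p1,t2), in(p2,t3), truck_at(t2,gate)}
  through step 1 (load(p2,t3,whs1)): drop {in(p2,t3)}, keep {in(p1,t2), truck_at(t2,gate)}, require {pkg_at(p2,whs1), truck_at(t3,whs1)}
    → {in(p1,t2), pkg_at(p2,whs1), truck_at(t2,gate), truck_at(t3,whs1)}

== RESULT ==
["in(p1,t2)", "pkg_at(p2,whs1)", "truck_at(t2,gate)", "truck_at(t3,whs1)"]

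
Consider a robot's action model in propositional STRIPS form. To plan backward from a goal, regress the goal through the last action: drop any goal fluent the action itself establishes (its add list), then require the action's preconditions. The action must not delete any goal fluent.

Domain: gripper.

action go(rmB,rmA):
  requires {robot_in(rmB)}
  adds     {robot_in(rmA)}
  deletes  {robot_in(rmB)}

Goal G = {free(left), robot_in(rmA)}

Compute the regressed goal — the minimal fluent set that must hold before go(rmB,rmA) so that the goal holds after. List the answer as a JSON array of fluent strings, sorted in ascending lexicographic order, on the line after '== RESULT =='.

Compute (G \ add) ∪ pre:
  G ∩ del = {}  (empty — regression defined)
  G \ add = {free(left), robot_in(rmA)} \ {robot_in(rmA)} = {free(left)}
  ∪ pre   = {free(left)} ∪ {robot_in(rmB)}
          = {free(left), robot_in(rmB)}

== RESULT ==
["free(left)", "robot_in(rmB)"]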